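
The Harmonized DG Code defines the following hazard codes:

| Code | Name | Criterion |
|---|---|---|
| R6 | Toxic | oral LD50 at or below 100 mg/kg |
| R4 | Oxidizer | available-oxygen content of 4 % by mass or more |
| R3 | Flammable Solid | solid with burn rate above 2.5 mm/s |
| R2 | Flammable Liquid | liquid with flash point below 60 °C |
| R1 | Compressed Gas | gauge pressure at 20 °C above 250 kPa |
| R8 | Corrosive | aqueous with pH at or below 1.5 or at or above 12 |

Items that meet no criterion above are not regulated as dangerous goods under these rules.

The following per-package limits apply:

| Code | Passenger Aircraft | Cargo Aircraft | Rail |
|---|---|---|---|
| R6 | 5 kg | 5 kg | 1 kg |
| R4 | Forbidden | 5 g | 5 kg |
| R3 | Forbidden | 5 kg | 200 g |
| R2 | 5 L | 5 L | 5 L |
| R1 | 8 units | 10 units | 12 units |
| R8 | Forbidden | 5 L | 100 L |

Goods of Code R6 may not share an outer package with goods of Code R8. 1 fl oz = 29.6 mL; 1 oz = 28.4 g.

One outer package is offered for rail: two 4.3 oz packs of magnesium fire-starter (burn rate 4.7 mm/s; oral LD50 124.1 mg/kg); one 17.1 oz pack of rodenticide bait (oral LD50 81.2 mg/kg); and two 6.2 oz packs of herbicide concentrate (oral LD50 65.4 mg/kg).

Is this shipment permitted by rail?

No

Burn rate 4.7 mm/s meets the Code R3 criterion (Flammable Solid), so the magnesium fire-starter is Code R3.
With oral LD50 81.2 mg/kg (≤ 100 mg/kg), the rodenticide bait falls in Code R6.
Oral LD50 65.4 mg/kg meets the Code R6 criterion (Toxic), so the herbicide concentrate is Code R6.
Total Code R6: (one 17.1 oz pack = 485.64 g) + (two 6.2 oz packs = 352.16 g) = 837.8 g.
That is within the Code R6 rail limit of 1 kg.
Code R3 quantity: two 4.3 oz packs = 244.24 g.
That exceeds the Code R3 rail limit of 200 g.
The segregation rule (Code R6 with Code R8) does not apply to Code R6 with Code R3.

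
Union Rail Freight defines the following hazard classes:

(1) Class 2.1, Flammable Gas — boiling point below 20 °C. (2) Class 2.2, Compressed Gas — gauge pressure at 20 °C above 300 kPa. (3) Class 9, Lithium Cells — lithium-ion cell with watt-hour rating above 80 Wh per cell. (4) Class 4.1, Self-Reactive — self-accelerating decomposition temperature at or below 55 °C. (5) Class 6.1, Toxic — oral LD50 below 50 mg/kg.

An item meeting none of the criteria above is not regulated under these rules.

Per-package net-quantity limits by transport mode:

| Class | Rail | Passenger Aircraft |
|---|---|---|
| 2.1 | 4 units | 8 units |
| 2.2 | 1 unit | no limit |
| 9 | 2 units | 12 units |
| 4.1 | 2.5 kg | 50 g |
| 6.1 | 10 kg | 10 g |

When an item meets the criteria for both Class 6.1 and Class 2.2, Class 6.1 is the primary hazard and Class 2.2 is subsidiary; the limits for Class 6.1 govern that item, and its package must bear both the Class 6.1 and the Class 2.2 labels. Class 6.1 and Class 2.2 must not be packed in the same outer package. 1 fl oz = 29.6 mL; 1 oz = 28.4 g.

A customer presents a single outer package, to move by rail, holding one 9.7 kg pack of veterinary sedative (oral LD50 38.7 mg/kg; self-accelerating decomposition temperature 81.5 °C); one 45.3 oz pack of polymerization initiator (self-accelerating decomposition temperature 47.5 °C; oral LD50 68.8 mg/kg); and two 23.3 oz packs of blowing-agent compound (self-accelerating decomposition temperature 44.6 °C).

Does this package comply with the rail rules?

Oral LD50 38.7 mg/kg meets the Class 6.1 criterion (Toxic), so the veterinary sedative is Class 6.1.
Self-accelerating decomposition temperature 47.5 °C meets the Class 4.1 criterion (Self-Reactive), so the polymerization initiator is Class 4.1.
Blowing-agent compound: self-accelerating decomposition temperature 44.6 °C ≤ 55 °C → Class 4.1 (Self-Reactive).
Total Class 4.1: (one 45.3 oz pack = 1286.52 g) + (two 23.3 oz packs = 1323.44 g) = 2609.96 g.
2609.96 g exceeds the rail limit of 2.5 kg for Class 4.1.
Class 6.1 quantity: 9.7 kg.
That is within the Class 6.1 rail limit of 10 kg.
The segregation rule (Class 6.1 with Class 2.2) does not apply to Class 4.1 with Class 6.1.

No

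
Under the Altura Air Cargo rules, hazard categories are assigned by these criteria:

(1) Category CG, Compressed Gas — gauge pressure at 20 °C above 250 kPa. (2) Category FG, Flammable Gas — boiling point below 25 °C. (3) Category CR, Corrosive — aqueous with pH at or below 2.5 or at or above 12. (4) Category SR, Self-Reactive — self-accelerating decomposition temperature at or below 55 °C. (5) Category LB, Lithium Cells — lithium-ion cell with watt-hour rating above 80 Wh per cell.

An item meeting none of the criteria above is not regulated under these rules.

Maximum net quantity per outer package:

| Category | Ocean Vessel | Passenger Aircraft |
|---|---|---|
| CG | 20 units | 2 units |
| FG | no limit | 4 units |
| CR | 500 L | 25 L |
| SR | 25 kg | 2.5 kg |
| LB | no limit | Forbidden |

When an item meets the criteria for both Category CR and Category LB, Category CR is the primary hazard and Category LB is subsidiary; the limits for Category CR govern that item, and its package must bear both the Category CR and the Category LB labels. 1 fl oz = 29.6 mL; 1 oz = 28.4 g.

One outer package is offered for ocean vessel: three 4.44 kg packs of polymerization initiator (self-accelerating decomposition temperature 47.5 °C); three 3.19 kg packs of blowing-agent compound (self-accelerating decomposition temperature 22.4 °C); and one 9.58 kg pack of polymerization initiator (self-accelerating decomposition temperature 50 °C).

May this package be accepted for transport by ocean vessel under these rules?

Polymerization initiator: self-accelerating decomposition temperature 47.5 °C ≤ 55 °C → Category SR (Self-Reactive).
Self-accelerating decomposition temperature 22.4 °C meets the Category SR criterion (Self-Reactive), so the blowing-agent compound is Category SR.
The polymerization initiator has self-accelerating decomposition temperature 50 °C, which is ≤ 55 °C, so it is Category SR (Self-Reactive).
Total Category SR: (three 4.44 kg packs = 13.32 kg) + (three 3.19 kg packs = 9.57 kg) + 9.58 kg = 32.47 kg.
32.47 kg exceeds the ocean vessel limit of 25 kg for Category SR.

No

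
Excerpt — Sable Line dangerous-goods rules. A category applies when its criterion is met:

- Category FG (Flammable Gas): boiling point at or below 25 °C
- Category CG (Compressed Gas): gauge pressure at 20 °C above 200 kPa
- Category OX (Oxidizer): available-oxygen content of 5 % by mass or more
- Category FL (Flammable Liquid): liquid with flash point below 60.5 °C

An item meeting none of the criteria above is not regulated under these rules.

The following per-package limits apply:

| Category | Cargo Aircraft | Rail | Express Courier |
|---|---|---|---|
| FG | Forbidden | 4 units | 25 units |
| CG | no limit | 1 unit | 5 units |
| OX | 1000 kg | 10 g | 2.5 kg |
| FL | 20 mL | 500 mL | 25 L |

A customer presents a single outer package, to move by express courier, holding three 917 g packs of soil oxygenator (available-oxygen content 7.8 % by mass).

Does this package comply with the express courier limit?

The soil oxygenator has available-oxygen content 7.8 % by mass, which is ≥ 5 % by mass, so it is Category OX (Oxidizer).
Category OX quantity: three 917 g packs = 2.751 kg.
That exceeds the Category OX express courier limit of 2.5 kg.

No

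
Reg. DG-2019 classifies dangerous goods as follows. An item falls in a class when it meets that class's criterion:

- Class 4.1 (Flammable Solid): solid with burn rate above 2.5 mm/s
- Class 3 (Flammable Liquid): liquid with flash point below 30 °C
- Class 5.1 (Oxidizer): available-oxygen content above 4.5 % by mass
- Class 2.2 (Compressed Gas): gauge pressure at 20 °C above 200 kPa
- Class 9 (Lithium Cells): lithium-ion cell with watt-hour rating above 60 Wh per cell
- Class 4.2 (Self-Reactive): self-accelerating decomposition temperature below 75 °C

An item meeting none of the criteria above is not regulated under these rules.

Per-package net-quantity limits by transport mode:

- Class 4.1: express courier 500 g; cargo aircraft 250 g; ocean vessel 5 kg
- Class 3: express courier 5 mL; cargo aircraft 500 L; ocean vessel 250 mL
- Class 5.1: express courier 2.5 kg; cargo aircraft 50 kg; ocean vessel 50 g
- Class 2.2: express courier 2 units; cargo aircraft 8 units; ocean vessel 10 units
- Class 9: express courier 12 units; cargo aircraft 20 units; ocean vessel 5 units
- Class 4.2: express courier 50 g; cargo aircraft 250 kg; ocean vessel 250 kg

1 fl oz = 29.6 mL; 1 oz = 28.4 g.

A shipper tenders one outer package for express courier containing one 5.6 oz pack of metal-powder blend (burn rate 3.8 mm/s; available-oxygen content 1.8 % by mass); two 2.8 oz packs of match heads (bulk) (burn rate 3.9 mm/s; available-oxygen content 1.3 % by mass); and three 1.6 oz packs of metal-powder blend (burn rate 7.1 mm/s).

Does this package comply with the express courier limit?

Burn rate 3.8 mm/s meets the Class 4.1 criterion (Flammable Solid), so the metal-powder blend is Class 4.1.
The match heads (bulk) have burn rate 3.9 mm/s, which is > 2.5 mm/s, so they are Class 4.1 (Flammable Solid).
With burn rate 7.1 mm/s (> 2.5 mm/s), the metal-powder blend falls in Class 4.1.
Total Class 4.1: (one 5.6 oz pack = 159.04 g) + (two 2.8 oz packs = 159.04 g) + (three 1.6 oz packs = 136.32 g) = 454.4 g.
That is within the Class 4.1 express courier limit of 500 g.

Yes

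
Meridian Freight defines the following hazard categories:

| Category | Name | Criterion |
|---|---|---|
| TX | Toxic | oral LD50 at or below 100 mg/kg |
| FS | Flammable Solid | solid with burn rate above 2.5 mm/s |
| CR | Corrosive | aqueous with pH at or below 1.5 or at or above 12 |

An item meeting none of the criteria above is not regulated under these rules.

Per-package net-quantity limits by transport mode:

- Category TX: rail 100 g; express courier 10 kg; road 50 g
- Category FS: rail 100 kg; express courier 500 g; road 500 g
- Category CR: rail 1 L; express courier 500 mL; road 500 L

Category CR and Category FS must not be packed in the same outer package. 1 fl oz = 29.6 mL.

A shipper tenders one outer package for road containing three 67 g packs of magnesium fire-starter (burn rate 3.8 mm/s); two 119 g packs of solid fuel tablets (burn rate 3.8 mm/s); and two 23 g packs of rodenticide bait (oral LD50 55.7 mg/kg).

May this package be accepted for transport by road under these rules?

Yes

The magnesium fire-starter has burn rate 3.8 mm/s, which is > 2.5 mm/s, so it is Category FS (Flammable Solid).
With burn rate 3.8 mm/s (> 2.5 mm/s), the solid fuel tablets fall in Category FS.
Rodenticide bait: oral LD50 55.7 mg/kg ≤ 100 mg/kg → Category TX (Toxic).
Category FS net quantity: (three 67 g packs = 201 g) + (two 119 g packs = 238 g) = 439 g.
439 g ≤ 500 g (road limit, Category FS) — within limit.
Category TX quantity: two 23 g packs = 46 g.
46 g is within the road limit of 50 g for Category TX.
The segregation rule (Category CR with Category FS) does not apply to Category FS with Category TX.
Every hazard category is within its road limit and no segregation rule is violated.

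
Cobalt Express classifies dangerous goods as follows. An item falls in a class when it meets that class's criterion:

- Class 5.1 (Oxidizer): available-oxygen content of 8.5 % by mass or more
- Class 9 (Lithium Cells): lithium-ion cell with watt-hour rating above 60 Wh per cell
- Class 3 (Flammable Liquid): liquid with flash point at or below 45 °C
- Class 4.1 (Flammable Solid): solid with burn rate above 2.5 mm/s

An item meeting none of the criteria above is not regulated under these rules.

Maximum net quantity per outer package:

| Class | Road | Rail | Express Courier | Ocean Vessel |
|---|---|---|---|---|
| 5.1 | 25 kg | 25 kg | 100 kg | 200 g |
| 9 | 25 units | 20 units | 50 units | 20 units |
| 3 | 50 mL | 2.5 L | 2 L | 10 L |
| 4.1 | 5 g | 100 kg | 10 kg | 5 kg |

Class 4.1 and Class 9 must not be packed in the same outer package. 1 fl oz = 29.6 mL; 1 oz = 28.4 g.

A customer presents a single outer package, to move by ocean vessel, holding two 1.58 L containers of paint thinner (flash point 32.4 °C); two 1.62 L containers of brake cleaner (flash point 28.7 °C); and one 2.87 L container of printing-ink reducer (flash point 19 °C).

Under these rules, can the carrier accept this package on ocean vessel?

Yes

Flash point 32.4 °C meets the Class 3 criterion (Flammable Liquid), so the paint thinner is Class 3.
Brake cleaner: flash point 28.7 °C ≤ 45 °C → Class 3 (Flammable Liquid).
Flash point 19 °C meets the Class 3 criterion (Flammable Liquid), so the printing-ink reducer is Class 3.
Total Class 3: (two 1.58 L containers = 3.16 L) + (two 1.62 L containers = 3.24 L) + 2.87 L = 9.27 L.
9.27 L ≤ 10 L (ocean vessel limit, Class 3) — within limit.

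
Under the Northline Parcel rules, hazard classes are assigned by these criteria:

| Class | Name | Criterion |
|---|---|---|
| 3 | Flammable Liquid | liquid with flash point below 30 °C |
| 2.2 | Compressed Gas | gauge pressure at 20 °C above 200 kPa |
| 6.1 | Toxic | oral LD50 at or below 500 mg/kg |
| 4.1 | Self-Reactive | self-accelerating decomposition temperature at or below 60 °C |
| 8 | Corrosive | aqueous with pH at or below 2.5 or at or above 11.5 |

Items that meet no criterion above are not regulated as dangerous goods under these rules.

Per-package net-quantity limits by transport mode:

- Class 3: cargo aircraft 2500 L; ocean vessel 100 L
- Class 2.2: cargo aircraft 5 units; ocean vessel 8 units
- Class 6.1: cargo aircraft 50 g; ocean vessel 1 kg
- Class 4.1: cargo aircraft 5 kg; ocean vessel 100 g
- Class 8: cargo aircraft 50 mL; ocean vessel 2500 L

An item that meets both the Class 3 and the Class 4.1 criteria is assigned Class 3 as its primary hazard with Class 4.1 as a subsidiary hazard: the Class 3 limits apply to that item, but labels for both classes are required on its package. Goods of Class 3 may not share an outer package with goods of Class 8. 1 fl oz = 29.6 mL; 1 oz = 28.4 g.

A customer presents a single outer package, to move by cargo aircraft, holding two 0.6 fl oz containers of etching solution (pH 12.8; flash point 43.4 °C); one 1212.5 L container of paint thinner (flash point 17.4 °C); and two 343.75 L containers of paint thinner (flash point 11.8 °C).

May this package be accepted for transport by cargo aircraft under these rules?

pH 12.8 meets the Class 8 criterion (Corrosive), so the etching solution is Class 8.
The paint thinner has flash point 17.4 °C, which is < 30 °C, so it is Class 3 (Flammable Liquid).
Paint thinner: flash point 11.8 °C < 30 °C → Class 3 (Flammable Liquid).
Class 3 net quantity: 1212.5 L + (two 343.75 L containers = 687.5 L) = 1900 L.
That is within the Class 3 cargo aircraft limit of 2500 L.
Class 8 quantity: two 0.6 fl oz containers = 35.52 mL.
That is within the Class 8 cargo aircraft limit of 50 mL.
Class 3 and Class 8 may not share an outer package.

No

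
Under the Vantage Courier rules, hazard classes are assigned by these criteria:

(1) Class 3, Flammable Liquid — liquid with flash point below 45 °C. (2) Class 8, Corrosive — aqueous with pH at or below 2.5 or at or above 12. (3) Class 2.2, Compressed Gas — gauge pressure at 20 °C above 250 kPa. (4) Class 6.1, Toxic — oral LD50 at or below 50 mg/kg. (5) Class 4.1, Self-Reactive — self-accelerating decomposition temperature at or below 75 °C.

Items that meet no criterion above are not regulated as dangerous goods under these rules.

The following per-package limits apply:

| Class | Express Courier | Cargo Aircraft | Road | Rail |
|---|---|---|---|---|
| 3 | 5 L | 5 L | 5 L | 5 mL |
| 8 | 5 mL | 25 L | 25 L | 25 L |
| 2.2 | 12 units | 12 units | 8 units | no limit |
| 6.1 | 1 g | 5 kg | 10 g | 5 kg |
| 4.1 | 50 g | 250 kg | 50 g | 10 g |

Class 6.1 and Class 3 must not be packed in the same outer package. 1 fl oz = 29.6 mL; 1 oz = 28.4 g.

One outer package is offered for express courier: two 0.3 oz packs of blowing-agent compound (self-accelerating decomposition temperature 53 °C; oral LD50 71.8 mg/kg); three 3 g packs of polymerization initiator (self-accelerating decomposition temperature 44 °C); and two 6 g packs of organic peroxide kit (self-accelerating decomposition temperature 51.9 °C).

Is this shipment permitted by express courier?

The blowing-agent compound has self-accelerating decomposition temperature 53 °C, which is ≤ 75 °C, so it is Class 4.1 (Self-Reactive).
The polymerization initiator has self-accelerating decomposition temperature 44 °C, which is ≤ 75 °C, so it is Class 4.1 (Self-Reactive).
With self-accelerating decomposition temperature 51.9 °C (≤ 75 °C), the organic peroxide kit falls in Class 4.1.
Total Class 4.1: (two 0.3 oz packs = 17.04 g) + (three 3 g packs = 9 g) + (two 6 g packs = 12 g) = 38.04 g.
38.04 g is within the express courier limit of 50 g for Class 4.1.

Yes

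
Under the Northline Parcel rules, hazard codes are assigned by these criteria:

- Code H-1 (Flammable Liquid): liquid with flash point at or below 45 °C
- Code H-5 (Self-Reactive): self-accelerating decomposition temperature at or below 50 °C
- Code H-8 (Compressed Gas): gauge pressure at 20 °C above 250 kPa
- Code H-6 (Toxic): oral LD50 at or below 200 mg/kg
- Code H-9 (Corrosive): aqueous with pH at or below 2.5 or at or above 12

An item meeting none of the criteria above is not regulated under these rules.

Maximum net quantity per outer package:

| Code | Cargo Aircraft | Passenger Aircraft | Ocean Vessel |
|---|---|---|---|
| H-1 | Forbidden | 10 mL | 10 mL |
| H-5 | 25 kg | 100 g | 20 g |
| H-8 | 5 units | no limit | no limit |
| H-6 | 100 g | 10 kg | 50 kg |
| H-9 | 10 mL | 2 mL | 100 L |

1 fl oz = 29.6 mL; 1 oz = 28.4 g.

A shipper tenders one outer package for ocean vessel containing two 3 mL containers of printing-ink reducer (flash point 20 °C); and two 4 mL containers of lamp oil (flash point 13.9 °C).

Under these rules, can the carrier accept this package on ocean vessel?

Printing-ink reducer: flash point 20 °C ≤ 45 °C → Code H-1 (Flammable Liquid).
Lamp oil: flash point 13.9 °C ≤ 45 °C → Code H-1 (Flammable Liquid).
Code H-1 net quantity: (two 3 mL containers = 6 mL) + (two 4 mL containers = 8 mL) = 14 mL.
14 mL > 10 mL (ocean vessel limit, Code H-1) — over the limit.

No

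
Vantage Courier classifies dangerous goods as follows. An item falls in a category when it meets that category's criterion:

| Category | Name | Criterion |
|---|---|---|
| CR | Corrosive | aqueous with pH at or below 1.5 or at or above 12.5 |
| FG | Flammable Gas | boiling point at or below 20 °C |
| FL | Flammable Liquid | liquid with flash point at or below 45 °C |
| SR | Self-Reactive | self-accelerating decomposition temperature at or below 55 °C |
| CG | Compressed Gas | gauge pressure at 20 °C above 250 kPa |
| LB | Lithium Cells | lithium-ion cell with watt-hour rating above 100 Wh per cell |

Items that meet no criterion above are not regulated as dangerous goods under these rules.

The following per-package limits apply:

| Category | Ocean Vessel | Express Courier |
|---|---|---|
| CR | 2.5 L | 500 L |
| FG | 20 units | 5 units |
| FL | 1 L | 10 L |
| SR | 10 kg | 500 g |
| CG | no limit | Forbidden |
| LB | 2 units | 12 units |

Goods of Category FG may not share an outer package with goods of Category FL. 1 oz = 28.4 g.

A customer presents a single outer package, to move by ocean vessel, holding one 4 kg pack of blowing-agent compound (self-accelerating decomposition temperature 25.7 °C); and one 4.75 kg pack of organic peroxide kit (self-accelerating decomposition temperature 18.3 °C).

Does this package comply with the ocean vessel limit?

The blowing-agent compound has self-accelerating decomposition temperature 25.7 °C, which is ≤ 55 °C, so it is Category SR (Self-Reactive).
Organic peroxide kit: self-accelerating decomposition temperature 18.3 °C ≤ 55 °C → Category SR (Self-Reactive).
Category SR net quantity: 4 kg + 4.75 kg = 8.75 kg.
8.75 kg is within the ocean vessel limit of 10 kg for Category SR.

Yes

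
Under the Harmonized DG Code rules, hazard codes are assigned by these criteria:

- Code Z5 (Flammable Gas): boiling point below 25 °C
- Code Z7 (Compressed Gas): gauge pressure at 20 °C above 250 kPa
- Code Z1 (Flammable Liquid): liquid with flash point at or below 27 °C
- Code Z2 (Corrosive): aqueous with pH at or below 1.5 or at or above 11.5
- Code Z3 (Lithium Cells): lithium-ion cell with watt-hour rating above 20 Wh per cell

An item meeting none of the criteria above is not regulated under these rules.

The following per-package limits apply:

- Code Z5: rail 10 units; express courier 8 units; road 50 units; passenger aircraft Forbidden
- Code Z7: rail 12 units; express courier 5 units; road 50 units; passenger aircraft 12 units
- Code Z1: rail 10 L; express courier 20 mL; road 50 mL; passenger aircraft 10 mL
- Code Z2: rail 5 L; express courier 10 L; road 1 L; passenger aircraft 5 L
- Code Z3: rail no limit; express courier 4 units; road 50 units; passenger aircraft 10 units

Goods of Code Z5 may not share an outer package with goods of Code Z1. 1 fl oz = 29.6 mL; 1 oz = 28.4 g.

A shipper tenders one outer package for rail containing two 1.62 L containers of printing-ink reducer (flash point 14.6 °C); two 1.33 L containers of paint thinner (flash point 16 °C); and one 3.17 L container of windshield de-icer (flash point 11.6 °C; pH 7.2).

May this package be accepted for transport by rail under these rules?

Yes

The printing-ink reducer has flash point 14.6 °C, which is ≤ 27 °C, so it is Code Z1 (Flammable Liquid).
With flash point 16 °C (≤ 27 °C), the paint thinner falls in Code Z1.
The windshield de-icer has flash point 11.6 °C, which is ≤ 27 °C, so it is Code Z1 (Flammable Liquid).
Total Code Z1: (two 1.62 L containers = 3.24 L) + (two 1.33 L containers = 2.66 L) + 3.17 L = 9.07 L.
9.07 L is within the rail limit of 10 L for Code Z1.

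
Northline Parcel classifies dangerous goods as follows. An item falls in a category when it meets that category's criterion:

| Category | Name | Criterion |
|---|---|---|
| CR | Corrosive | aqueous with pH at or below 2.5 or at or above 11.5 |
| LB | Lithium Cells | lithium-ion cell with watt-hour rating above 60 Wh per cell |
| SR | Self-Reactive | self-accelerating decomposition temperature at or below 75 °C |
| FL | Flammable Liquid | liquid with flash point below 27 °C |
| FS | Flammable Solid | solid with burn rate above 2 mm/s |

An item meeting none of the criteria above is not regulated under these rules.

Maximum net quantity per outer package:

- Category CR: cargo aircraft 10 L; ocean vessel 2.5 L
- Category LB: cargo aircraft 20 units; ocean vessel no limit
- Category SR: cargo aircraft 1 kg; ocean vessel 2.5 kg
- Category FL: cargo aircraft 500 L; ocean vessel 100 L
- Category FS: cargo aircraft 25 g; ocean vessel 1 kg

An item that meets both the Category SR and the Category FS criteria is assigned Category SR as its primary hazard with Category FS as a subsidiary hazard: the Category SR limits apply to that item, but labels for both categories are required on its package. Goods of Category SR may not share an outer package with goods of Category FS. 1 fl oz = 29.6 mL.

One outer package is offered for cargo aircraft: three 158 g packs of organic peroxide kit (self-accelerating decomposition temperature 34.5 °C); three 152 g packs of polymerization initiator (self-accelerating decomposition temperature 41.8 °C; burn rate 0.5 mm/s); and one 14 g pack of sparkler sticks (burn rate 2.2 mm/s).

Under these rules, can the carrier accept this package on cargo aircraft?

No

Organic peroxide kit: self-accelerating decomposition temperature 34.5 °C ≤ 75 °C → Category SR (Self-Reactive).
The polymerization initiator has self-accelerating decomposition temperature 41.8 °C, which is ≤ 75 °C, so it is Category SR (Self-Reactive).
Burn rate 2.2 mm/s meets the Category FS criterion (Flammable Solid), so the sparkler sticks are Category FS.
Total Category SR: (three 158 g packs = 474 g) + (three 152 g packs = 456 g) = 930 g.
930 g ≤ 1 kg (cargo aircraft limit, Category SR) — within limit.
Category FS quantity: 14 g.
14 g is within the cargo aircraft limit of 25 g for Category FS.
Category SR and Category FS may not share an outer package.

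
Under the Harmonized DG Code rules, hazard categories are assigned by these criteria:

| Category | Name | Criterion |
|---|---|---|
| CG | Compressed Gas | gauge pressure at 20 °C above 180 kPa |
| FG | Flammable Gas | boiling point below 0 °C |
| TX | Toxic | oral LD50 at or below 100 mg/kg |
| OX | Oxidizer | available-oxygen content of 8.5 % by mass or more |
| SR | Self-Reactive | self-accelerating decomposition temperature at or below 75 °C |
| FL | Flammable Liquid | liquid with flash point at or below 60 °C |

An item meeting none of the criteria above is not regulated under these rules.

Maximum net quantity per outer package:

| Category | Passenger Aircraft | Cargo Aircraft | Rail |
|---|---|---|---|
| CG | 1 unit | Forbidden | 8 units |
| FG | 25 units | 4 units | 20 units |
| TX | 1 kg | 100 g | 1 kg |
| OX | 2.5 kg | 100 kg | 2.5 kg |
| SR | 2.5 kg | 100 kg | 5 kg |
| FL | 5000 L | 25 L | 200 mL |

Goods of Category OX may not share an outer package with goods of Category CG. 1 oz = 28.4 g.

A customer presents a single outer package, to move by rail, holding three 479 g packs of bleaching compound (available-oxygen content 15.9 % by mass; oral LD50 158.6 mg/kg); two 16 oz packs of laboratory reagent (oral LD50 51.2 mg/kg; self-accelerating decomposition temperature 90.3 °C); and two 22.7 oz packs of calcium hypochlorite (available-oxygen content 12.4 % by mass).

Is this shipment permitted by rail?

The bleaching compound has available-oxygen content 15.9 % by mass, which is ≥ 8.5 % by mass, so it is Category OX (Oxidizer).
Laboratory reagent: oral LD50 51.2 mg/kg ≤ 100 mg/kg → Category TX (Toxic).
With available-oxygen content 12.4 % by mass (≥ 8.5 % by mass), the calcium hypochlorite falls in Category OX.
Category TX quantity: two 16 oz packs = 908.8 g.
908.8 g is within the rail limit of 1 kg for Category TX.
Total Category OX: (three 479 g packs = 1.437 kg) + (two 22.7 oz packs = 1289.36 g) = 2726.36 g.
That exceeds the Category OX rail limit of 2.5 kg.
The segregation rule (Category OX with Category CG) does not apply to Category TX with Category OX.

No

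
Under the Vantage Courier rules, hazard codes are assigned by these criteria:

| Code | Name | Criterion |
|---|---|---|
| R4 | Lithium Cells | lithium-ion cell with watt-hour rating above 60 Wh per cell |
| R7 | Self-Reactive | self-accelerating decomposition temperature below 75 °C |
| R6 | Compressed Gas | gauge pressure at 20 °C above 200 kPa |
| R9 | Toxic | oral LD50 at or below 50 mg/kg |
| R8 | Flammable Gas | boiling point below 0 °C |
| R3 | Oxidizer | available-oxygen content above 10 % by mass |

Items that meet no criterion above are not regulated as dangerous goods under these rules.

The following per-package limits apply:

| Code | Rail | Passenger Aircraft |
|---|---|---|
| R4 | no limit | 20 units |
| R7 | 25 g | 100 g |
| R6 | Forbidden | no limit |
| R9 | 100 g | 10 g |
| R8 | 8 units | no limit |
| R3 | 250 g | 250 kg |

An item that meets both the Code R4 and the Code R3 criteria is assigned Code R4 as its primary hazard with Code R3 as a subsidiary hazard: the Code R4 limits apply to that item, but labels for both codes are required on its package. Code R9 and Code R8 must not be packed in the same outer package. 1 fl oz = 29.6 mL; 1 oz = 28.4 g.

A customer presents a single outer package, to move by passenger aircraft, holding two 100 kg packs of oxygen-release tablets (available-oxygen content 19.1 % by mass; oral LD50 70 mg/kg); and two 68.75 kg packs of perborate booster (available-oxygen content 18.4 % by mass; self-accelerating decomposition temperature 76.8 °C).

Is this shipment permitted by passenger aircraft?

The oxygen-release tablets have available-oxygen content 19.1 % by mass, which is > 10 % by mass, so they are Code R3 (Oxidizer).
Perborate booster: available-oxygen content 18.4 % by mass > 10 % by mass → Code R3 (Oxidizer).
Total Code R3: (two 100 kg packs = 200 kg) + (two 68.75 kg packs = 137.5 kg) = 337.5 kg.
337.5 kg exceeds the passenger aircraft limit of 250 kg for Code R3.

No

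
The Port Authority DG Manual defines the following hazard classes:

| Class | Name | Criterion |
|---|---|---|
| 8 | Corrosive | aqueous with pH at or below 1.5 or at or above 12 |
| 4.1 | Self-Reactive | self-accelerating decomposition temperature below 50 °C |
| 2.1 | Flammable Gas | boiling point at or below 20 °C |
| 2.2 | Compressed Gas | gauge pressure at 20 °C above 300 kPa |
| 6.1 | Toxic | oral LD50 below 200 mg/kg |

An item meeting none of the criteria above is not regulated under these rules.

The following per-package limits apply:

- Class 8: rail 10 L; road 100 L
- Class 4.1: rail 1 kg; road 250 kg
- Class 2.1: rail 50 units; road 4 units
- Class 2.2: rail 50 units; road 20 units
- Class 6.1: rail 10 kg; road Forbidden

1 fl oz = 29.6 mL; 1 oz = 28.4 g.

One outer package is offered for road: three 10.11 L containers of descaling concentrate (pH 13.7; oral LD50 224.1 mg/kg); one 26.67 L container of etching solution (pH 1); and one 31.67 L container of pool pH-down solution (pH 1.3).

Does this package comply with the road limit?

pH 13.7 meets the Class 8 criterion (Corrosive), so the descaling concentrate is Class 8.
Etching solution: pH 1 ≤ 1.5 → Class 8 (Corrosive).
The pool pH-down solution has pH 1.3, which is ≤ 1.5, so it is Class 8 (Corrosive).
Total Class 8: (three 10.11 L containers = 30.33 L) + 26.67 L + 31.67 L = 88.67 L.
88.67 L ≤ 100 L (road limit, Class 8) — within limit.

Yes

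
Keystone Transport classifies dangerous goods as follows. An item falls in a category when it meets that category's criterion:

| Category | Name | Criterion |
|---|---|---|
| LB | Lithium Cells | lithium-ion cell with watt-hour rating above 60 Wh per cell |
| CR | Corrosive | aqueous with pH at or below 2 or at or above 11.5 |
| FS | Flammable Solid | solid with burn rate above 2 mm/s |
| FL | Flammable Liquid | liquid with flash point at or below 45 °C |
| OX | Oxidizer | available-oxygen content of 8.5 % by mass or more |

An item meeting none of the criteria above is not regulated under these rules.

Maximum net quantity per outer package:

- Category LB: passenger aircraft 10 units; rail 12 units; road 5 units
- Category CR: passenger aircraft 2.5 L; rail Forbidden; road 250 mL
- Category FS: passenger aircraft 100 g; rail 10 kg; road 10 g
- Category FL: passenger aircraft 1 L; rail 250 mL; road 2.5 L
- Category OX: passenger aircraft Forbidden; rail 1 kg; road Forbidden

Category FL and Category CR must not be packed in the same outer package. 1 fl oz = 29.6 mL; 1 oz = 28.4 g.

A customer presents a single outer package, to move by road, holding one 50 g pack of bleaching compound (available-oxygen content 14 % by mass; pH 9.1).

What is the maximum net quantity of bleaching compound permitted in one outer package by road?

Forbidden

Available-oxygen content 14 % by mass meets the Category OX criterion (Oxidizer), so the bleaching compound is Category OX.
The road limit for Category OX is Forbidden.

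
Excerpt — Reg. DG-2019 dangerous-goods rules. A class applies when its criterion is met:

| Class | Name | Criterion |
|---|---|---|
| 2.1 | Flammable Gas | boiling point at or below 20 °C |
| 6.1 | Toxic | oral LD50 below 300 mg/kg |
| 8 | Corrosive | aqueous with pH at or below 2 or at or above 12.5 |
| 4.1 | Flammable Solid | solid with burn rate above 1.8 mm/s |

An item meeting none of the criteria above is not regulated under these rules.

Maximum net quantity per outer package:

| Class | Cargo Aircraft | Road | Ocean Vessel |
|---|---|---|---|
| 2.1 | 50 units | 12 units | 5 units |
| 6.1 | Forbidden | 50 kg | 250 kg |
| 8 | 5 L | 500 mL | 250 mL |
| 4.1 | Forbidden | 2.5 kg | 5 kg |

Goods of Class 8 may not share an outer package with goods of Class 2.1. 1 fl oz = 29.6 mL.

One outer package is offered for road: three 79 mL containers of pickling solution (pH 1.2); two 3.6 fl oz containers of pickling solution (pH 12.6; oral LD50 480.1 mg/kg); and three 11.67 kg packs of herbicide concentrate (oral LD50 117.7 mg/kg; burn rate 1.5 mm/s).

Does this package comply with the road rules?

Yes

pH 1.2 meets the Class 8 criterion (Corrosive), so the pickling solution is Class 8.
With pH 12.6 (≥ 12.5), the pickling solution falls in Class 8.
With oral LD50 117.7 mg/kg (< 300 mg/kg), the herbicide concentrate falls in Class 6.1.
Total Class 8: (three 79 mL containers = 237 mL) + (two 3.6 fl oz containers = 213.12 mL) = 450.12 mL.
That is within the Class 8 road limit of 500 mL.
Class 6.1 quantity: three 11.67 kg packs = 35.01 kg.
35.01 kg is within the road limit of 50 kg for Class 6.1.
The segregation rule (Class 8 with Class 2.1) does not apply to Class 8 with Class 6.1.
Every hazard class is within its road limit and no segregation rule is violated.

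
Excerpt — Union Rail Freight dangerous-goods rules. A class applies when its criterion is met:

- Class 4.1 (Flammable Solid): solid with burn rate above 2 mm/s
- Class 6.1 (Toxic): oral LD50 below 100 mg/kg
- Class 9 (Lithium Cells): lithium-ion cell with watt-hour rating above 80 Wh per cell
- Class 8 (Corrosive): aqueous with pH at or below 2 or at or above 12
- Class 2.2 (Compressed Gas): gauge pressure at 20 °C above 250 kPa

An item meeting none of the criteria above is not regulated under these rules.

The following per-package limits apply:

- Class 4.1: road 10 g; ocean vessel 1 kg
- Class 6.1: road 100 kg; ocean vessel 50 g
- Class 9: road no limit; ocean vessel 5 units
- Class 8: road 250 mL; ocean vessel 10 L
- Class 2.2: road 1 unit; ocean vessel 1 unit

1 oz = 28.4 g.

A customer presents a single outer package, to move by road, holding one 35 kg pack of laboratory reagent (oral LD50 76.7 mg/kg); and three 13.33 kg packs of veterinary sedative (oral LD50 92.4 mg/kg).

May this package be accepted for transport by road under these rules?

Yes

Oral LD50 76.7 mg/kg meets the Class 6.1 criterion (Toxic), so the laboratory reagent is Class 6.1.
Oral LD50 92.4 mg/kg meets the Class 6.1 criterion (Toxic), so the veterinary sedative is Class 6.1.
Total Class 6.1: 35 kg + (three 13.33 kg packs = 39.99 kg) = 74.99 kg.
74.99 kg is within the road limit of 100 kg for Class 6.1.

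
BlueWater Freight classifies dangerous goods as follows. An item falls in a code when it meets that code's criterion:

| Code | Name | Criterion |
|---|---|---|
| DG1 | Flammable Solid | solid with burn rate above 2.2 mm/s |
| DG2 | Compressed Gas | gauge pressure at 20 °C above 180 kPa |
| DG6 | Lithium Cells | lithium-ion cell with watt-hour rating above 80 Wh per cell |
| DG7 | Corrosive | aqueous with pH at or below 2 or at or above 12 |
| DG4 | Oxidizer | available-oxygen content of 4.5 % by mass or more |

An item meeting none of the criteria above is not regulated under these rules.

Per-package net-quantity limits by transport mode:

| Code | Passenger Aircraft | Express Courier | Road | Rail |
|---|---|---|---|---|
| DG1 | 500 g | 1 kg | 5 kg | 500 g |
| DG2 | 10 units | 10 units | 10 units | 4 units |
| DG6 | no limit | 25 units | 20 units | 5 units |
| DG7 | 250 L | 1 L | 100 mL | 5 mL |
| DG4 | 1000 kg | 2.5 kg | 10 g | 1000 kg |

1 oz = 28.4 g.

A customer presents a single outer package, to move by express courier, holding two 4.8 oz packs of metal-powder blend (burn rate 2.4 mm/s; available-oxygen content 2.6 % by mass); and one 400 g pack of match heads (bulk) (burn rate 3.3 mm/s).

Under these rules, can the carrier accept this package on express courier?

Yes

The metal-powder blend has burn rate 2.4 mm/s, which is > 2.2 mm/s, so it is Code DG1 (Flammable Solid).
Match heads (bulk): burn rate 3.3 mm/s > 2.2 mm/s → Code DG1 (Flammable Solid).
Code DG1 net quantity: (two 4.8 oz packs = 272.64 g) + 400 g = 672.64 g.
672.64 g is within the express courier limit of 1 kg for Code DG1.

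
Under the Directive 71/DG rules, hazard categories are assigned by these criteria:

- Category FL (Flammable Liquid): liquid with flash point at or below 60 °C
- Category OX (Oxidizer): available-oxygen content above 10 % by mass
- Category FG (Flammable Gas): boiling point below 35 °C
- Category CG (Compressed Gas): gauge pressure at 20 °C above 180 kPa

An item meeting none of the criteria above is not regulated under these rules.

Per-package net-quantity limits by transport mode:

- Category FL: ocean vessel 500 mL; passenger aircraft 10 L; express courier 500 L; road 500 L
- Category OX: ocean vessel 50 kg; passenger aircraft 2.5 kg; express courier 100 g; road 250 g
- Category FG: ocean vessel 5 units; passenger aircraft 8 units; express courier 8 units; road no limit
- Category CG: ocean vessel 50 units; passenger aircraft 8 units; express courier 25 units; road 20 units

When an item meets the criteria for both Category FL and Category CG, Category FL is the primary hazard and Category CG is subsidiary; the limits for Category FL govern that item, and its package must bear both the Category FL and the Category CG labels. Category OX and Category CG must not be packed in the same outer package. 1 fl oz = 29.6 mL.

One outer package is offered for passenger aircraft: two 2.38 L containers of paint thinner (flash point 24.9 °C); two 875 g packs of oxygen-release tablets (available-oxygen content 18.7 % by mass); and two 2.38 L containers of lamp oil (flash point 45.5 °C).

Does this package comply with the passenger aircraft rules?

Yes

With flash point 24.9 °C (≤ 60 °C), the paint thinner falls in Category FL.
With available-oxygen content 18.7 % by mass (> 10 % by mass), the oxygen-release tablets fall in Category OX.
With flash point 45.5 °C (≤ 60 °C), the lamp oil falls in Category FL.
Category FL net quantity: (two 2.38 L containers = 4.76 L) + (two 2.38 L containers = 4.76 L) = 9.52 L.
9.52 L ≤ 10 L (passenger aircraft limit, Category FL) — within limit.
Category OX quantity: two 875 g packs = 1.75 kg.
That is within the Category OX passenger aircraft limit of 2.5 kg.
The segregation rule (Category OX with Category CG) does not apply to Category FL with Category OX.
Every hazard category is within its passenger aircraft limit and no segregation rule is violated.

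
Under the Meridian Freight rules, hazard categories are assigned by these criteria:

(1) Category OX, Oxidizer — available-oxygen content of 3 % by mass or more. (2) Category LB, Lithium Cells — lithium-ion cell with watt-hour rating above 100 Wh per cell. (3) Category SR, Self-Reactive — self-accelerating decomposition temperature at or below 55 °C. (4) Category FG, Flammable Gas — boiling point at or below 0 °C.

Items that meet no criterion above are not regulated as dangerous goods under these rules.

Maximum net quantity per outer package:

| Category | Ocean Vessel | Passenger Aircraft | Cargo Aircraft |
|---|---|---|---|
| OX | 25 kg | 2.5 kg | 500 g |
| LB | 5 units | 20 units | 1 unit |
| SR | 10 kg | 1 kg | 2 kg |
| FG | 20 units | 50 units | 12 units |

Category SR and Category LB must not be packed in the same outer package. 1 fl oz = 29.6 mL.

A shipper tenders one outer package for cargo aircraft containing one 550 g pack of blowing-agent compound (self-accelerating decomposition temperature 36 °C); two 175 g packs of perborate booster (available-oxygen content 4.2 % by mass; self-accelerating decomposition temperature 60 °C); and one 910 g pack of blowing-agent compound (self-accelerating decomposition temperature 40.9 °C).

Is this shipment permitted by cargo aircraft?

Blowing-agent compound: self-accelerating decomposition temperature 36 °C ≤ 55 °C → Category SR (Self-Reactive).
The perborate booster has available-oxygen content 4.2 % by mass, which is ≥ 3 % by mass, so it is Category OX (Oxidizer).
Blowing-agent compound: self-accelerating decomposition temperature 40.9 °C ≤ 55 °C → Category SR (Self-Reactive).
Total Category SR: 550 g + 910 g = 1.46 kg.
1.46 kg is within the cargo aircraft limit of 2 kg for Category SR.
Category OX quantity: two 175 g packs = 350 g.
350 g ≤ 500 g (cargo aircraft limit, Category OX) — within limit.
The segregation rule (Category SR with Category LB) does not apply to Category SR with Category OX.
Every hazard category is within its cargo aircraft limit and no segregation rule is violated.

Yes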